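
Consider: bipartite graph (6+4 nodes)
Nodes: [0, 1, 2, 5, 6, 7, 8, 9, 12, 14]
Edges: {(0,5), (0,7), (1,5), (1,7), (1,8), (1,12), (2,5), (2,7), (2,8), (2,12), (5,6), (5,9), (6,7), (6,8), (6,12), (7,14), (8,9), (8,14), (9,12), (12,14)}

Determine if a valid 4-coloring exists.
A valid 4-coloring: color 1: [5, 7, 8, 12]; color 2: [0, 1, 2, 6, 9, 14].
(χ(G) = 2 ≤ 4.)

Yes, G is 4-colorable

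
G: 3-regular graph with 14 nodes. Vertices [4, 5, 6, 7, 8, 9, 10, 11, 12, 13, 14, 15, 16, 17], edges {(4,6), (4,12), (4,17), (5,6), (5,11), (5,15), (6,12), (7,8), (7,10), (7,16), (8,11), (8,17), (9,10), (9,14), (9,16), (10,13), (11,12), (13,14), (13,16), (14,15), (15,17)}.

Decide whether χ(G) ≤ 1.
The clique on vertices [4, 6, 12] has size 3 > 1, so it alone needs 3 colors.

No, G is not 1-colorable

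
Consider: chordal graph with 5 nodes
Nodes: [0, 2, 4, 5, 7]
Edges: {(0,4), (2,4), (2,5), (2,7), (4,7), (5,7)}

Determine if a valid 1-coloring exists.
The clique on vertices [2, 4, 7] has size 3 > 1, so it alone needs 3 colors.

No, G is not 1-colorable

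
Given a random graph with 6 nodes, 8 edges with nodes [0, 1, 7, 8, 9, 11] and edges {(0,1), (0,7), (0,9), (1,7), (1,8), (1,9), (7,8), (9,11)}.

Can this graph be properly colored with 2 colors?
The clique on vertices [1, 7, 8] has size 3 > 2, so it alone needs 3 colors.

No, G is not 2-colorable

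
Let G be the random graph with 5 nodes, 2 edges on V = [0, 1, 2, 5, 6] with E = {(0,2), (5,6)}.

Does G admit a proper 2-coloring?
A valid 2-coloring: color 1: [0, 1, 5]; color 2: [2, 6].
(χ(G) = 2 ≤ 2.)

Yes, G is 2-colorable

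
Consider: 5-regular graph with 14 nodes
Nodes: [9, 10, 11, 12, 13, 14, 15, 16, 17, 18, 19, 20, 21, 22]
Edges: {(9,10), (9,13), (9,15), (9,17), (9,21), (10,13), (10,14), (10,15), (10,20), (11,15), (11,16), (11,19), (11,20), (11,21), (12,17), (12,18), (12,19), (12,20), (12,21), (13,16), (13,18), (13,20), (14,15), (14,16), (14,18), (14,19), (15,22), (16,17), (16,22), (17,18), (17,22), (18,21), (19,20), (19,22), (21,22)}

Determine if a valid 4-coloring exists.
A valid 4-coloring: color 1: [13, 14, 17, 21]; color 2: [9, 18, 20, 22]; color 3: [10, 11, 12]; color 4: [15, 16, 19].
(χ(G) = 4 ≤ 4.)

Yes, G is 4-colorable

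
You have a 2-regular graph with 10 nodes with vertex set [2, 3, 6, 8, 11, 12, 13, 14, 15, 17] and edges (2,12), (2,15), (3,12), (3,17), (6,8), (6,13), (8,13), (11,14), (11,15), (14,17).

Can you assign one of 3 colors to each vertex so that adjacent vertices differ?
A valid 3-coloring: color 1: [2, 3, 11, 13]; color 2: [6, 12, 15, 17]; color 3: [8, 14].
(χ(G) = 3 ≤ 3.)

Yes, G is 3-colorable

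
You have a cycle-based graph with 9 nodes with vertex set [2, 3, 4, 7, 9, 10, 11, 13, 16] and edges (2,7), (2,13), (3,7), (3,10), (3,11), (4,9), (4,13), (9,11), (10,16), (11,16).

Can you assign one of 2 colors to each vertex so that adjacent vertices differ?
No, G is not 2-colorable

Odd cycle [3, 11, 9, 4, 13, 2, 7] needs 3 colors (χ ≥ 3).
Hence χ(G) ≥ 3 > 2, so no proper 2-coloring exists.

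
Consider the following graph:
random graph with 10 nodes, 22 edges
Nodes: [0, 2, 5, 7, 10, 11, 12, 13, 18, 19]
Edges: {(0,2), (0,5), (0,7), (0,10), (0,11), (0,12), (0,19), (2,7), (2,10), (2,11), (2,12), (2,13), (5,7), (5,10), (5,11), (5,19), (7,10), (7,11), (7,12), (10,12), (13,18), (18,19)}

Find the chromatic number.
χ(G) = 5

Clique number ω(G) = 5 (lower bound: χ ≥ ω).
The clique on [0, 2, 7, 10, 12] has size 5, forcing χ ≥ 5, and the coloring below uses 5 colors, so χ(G) = 5.
A valid 5-coloring: color 1: [0, 13]; color 2: [2, 5, 18]; color 3: [7, 19]; color 4: [10, 11]; color 5: [12].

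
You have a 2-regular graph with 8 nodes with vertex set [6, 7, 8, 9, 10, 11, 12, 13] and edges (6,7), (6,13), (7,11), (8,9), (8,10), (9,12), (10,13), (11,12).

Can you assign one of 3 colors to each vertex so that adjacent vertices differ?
Yes, G is 3-colorable

A valid 3-coloring: color 1: [7, 8, 12, 13]; color 2: [6, 9, 10, 11].
(χ(G) = 2 ≤ 3.)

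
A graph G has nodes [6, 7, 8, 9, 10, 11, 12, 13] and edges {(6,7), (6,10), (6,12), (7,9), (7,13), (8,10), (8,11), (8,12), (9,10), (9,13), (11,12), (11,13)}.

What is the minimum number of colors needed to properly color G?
Clique number ω(G) = 3 (lower bound: χ ≥ ω).
The clique on [8, 11, 12] has size 3, forcing χ ≥ 3, and the coloring below uses 3 colors, so χ(G) = 3.
A valid 3-coloring: color 1: [6, 8, 13]; color 2: [7, 10, 12]; color 3: [9, 11].

χ(G) = 3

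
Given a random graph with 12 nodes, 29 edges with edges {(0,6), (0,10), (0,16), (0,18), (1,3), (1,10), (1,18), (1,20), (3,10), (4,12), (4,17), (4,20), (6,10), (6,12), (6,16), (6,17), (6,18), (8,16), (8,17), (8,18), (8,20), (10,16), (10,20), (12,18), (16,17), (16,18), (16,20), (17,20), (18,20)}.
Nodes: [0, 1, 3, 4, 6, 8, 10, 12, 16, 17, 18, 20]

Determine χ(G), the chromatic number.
Clique number ω(G) = 4 (lower bound: χ ≥ ω).
The clique on [8, 16, 17, 20] has size 4, forcing χ ≥ 4, and the coloring below uses 4 colors, so χ(G) = 4.
A valid 4-coloring: color 1: [10, 17, 18]; color 2: [3, 6, 20]; color 3: [1, 12, 16]; color 4: [0, 4, 8].

χ(G) = 4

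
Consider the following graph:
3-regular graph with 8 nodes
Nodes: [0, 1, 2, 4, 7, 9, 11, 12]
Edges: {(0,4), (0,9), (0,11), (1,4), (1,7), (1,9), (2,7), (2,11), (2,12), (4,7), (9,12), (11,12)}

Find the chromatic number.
Clique number ω(G) = 3 (lower bound: χ ≥ ω).
The clique on [1, 4, 7] has size 3, forcing χ ≥ 3, and the coloring below uses 3 colors, so χ(G) = 3.
A valid 3-coloring: color 1: [2, 4, 9]; color 2: [0, 1, 12]; color 3: [7, 11].

χ(G) = 3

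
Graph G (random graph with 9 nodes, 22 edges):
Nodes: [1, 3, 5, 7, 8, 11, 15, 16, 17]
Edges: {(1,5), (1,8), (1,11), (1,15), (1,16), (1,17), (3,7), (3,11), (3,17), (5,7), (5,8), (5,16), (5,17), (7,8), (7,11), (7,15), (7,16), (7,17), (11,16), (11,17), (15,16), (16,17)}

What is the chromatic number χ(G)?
χ(G) = 4

Clique number ω(G) = 4 (lower bound: χ ≥ ω).
The clique on [1, 11, 16, 17] has size 4, forcing χ ≥ 4, and the coloring below uses 4 colors, so χ(G) = 4.
A valid 4-coloring: color 1: [1, 7]; color 2: [3, 8, 16]; color 3: [15, 17]; color 4: [5, 11].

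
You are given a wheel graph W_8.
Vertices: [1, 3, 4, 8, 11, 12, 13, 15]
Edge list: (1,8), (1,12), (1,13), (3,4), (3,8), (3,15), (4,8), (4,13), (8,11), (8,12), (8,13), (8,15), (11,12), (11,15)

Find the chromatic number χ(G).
Clique number ω(G) = 3 (lower bound: χ ≥ ω).
Odd cycle [4, 3, 15, 11, 12, 1, 13] needs 3 colors (χ ≥ 3).
Vertex 8 is adjacent to every vertex of [1, 3, 4, 11, 12, 13, 15], which already need 3 colors among themselves, so 8 needs a new color (χ ≥ 4).
The coloring below uses 4 colors, so χ(G) = 4.
A valid 4-coloring: color 1: [8]; color 2: [1, 4, 15]; color 3: [3, 11, 13]; color 4: [12].

χ(G) = 4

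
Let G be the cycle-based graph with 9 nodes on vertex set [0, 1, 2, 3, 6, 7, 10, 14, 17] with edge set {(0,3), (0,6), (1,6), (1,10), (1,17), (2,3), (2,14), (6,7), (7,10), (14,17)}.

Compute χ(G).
χ(G) = 3

Clique number ω(G) = 2 (lower bound: χ ≥ ω).
Odd cycle [6, 0, 3, 2, 14, 17, 1] needs 3 colors (χ ≥ 3).
The coloring below uses 3 colors, so χ(G) = 3.
A valid 3-coloring: color 1: [0, 1, 2, 7]; color 2: [3, 6, 10, 17]; color 3: [14].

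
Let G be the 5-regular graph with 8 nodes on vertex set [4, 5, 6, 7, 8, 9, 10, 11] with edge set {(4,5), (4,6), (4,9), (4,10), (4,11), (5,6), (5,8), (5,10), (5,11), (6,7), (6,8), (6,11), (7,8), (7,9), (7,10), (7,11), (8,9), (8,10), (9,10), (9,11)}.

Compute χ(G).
Clique number ω(G) = 4 (lower bound: χ ≥ ω).
The clique on [7, 8, 9, 10] has size 4, forcing χ ≥ 4, and the coloring below uses 4 colors, so χ(G) = 4.
A valid 4-coloring: color 1: [6, 9]; color 2: [4, 8]; color 3: [5, 7]; color 4: [10, 11].

χ(G) = 4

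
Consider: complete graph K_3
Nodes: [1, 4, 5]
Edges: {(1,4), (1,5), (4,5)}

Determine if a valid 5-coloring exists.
Yes, G is 5-colorable

A valid 5-coloring: color 1: [4]; color 2: [5]; color 3: [1].
(χ(G) = 3 ≤ 5.)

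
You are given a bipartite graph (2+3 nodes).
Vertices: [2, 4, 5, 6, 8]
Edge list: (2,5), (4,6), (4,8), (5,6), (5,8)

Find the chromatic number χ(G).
χ(G) = 2

Clique number ω(G) = 2 (lower bound: χ ≥ ω).
The graph is bipartite (no odd cycle), so 2 colors suffice: χ(G) = 2.
A valid 2-coloring: color 1: [4, 5]; color 2: [2, 6, 8].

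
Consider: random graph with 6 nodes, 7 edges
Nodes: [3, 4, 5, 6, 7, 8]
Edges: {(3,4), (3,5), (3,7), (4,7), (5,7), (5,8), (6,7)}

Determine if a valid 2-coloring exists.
The clique on vertices [3, 4, 7] has size 3 > 2, so it alone needs 3 colors.

No, G is not 2-colorable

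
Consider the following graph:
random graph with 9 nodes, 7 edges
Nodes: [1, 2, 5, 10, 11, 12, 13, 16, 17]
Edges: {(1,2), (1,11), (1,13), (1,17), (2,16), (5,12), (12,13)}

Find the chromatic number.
χ(G) = 2

Clique number ω(G) = 2 (lower bound: χ ≥ ω).
The graph is bipartite (no odd cycle), so 2 colors suffice: χ(G) = 2.
A valid 2-coloring: color 1: [1, 10, 12, 16]; color 2: [2, 5, 11, 13, 17].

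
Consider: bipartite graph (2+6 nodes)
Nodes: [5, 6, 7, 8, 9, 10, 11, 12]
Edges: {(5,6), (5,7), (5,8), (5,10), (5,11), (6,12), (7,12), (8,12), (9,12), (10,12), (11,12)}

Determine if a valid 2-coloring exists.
A valid 2-coloring: color 1: [5, 12]; color 2: [6, 7, 8, 9, 10, 11].
(χ(G) = 2 ≤ 2.)

Yes, G is 2-colorable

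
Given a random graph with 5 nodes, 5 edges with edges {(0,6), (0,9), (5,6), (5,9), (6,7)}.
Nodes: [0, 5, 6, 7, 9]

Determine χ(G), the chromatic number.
Clique number ω(G) = 2 (lower bound: χ ≥ ω).
The graph is bipartite (no odd cycle), so 2 colors suffice: χ(G) = 2.
A valid 2-coloring: color 1: [6, 9]; color 2: [0, 5, 7].

χ(G) = 2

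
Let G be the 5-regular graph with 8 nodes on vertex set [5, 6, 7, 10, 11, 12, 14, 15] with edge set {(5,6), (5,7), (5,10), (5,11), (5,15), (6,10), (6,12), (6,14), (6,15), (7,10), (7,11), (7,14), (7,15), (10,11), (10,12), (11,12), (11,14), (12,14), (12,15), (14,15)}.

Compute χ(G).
χ(G) = 4

Clique number ω(G) = 4 (lower bound: χ ≥ ω).
The clique on [6, 12, 14, 15] has size 4, forcing χ ≥ 4, and the coloring below uses 4 colors, so χ(G) = 4.
A valid 4-coloring: color 1: [6, 11]; color 2: [10, 15]; color 3: [5, 14]; color 4: [7, 12].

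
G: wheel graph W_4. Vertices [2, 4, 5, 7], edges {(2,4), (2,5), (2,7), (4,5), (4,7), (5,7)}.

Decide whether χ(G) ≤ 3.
The clique on vertices [2, 4, 5, 7] has size 4 > 3, so it alone needs 4 colors.

No, G is not 3-colorable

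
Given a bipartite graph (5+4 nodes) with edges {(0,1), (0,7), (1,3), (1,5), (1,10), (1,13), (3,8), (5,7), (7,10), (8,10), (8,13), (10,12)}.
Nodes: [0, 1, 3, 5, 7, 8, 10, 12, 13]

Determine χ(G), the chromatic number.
χ(G) = 2

Clique number ω(G) = 2 (lower bound: χ ≥ ω).
The graph is bipartite (no odd cycle), so 2 colors suffice: χ(G) = 2.
A valid 2-coloring: color 1: [1, 7, 8, 12]; color 2: [0, 3, 5, 10, 13].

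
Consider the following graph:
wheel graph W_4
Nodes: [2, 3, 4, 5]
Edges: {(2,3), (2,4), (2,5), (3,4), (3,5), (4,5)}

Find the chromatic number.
χ(G) = 4

Clique number ω(G) = 4 (lower bound: χ ≥ ω).
The clique on [2, 3, 4, 5] has size 4, forcing χ ≥ 4, and the coloring below uses 4 colors, so χ(G) = 4.
A valid 4-coloring: color 1: [2]; color 2: [4]; color 3: [3]; color 4: [5].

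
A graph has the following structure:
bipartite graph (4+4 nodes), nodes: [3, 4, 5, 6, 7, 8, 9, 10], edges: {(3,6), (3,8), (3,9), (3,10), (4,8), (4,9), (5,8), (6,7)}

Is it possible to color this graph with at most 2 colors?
Yes, G is 2-colorable

A valid 2-coloring: color 1: [3, 4, 5, 7]; color 2: [6, 8, 9, 10].
(χ(G) = 2 ≤ 2.)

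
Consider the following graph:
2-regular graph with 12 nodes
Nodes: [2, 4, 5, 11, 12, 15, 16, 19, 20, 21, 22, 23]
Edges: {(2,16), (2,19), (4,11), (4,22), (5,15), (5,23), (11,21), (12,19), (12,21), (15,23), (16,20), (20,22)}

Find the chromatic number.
Clique number ω(G) = 3 (lower bound: χ ≥ ω).
The clique on [5, 15, 23] has size 3, forcing χ ≥ 3, and the coloring below uses 3 colors, so χ(G) = 3.
A valid 3-coloring: color 1: [2, 5, 11, 12, 20]; color 2: [4, 15, 16, 19, 21]; color 3: [22, 23].

χ(G) = 3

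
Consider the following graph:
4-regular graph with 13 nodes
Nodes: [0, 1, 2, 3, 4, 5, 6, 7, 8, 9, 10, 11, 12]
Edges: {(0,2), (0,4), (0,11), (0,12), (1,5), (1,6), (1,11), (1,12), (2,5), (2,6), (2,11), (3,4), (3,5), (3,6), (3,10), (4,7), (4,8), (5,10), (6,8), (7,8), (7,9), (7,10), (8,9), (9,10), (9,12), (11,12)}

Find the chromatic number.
χ(G) = 3

Clique number ω(G) = 3 (lower bound: χ ≥ ω).
The clique on [0, 2, 11] has size 3, forcing χ ≥ 3, and the coloring below uses 3 colors, so χ(G) = 3.
A valid 3-coloring: color 1: [2, 3, 7, 12]; color 2: [0, 1, 8, 10]; color 3: [4, 5, 6, 9, 11].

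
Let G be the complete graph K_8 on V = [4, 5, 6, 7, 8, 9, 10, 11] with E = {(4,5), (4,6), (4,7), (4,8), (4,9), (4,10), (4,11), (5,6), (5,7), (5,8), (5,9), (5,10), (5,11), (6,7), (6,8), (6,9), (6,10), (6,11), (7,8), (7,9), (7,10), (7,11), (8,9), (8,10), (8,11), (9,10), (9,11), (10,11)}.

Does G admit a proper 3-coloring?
No, G is not 3-colorable

The clique on vertices [4, 5, 6, 7, 8, 9, 10, 11] has size 8 > 3, so it alone needs 8 colors.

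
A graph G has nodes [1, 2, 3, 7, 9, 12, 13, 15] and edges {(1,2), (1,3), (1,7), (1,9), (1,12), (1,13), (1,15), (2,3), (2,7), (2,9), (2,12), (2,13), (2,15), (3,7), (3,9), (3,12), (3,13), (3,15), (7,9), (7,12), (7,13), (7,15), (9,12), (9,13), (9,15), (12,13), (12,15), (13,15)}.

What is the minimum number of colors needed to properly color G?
Clique number ω(G) = 8 (lower bound: χ ≥ ω).
The clique on [1, 2, 3, 7, 9, 12, 13, 15] has size 8, forcing χ ≥ 8, and the coloring below uses 8 colors, so χ(G) = 8.
A valid 8-coloring: color 1: [2]; color 2: [1]; color 3: [9]; color 4: [13]; color 5: [15]; color 6: [12]; color 7: [3]; color 8: [7].

χ(G) = 8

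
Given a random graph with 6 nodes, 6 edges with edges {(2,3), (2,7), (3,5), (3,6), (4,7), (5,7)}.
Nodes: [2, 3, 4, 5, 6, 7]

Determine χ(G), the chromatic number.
χ(G) = 2

Clique number ω(G) = 2 (lower bound: χ ≥ ω).
The graph is bipartite (no odd cycle), so 2 colors suffice: χ(G) = 2.
A valid 2-coloring: color 1: [3, 7]; color 2: [2, 4, 5, 6].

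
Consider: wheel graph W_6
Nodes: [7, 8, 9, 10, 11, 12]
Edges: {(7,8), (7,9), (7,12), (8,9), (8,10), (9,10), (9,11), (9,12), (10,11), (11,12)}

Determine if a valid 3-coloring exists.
Odd cycle [11, 10, 8, 7, 12] needs 3 colors (χ ≥ 3).
Vertex 9 is adjacent to every vertex of [7, 8, 10, 11, 12], which already need 3 colors among themselves, so 9 needs a new color (χ ≥ 4).
Hence χ(G) ≥ 4 > 3, so no proper 3-coloring exists.

No, G is not 3-colorable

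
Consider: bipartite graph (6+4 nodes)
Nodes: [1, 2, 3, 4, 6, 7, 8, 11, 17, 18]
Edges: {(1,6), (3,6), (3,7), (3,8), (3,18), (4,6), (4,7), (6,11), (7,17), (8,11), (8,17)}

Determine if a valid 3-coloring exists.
A valid 3-coloring: color 1: [1, 2, 3, 4, 11, 17]; color 2: [6, 7, 8, 18].
(χ(G) = 2 ≤ 3.)

Yes, G is 3-colorable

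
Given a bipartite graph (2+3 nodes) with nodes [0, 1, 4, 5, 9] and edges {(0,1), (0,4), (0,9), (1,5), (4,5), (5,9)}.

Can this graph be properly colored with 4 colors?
Yes, G is 4-colorable

A valid 4-coloring: color 1: [0, 5]; color 2: [1, 4, 9].
(χ(G) = 2 ≤ 4.)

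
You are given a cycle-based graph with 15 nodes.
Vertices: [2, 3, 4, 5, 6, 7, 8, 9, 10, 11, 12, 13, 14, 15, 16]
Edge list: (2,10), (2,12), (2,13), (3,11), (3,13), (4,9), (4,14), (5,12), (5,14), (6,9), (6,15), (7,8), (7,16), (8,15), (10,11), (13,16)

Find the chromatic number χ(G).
Clique number ω(G) = 2 (lower bound: χ ≥ ω).
Odd cycle [10, 11, 3, 13, 2] needs 3 colors (χ ≥ 3).
The coloring below uses 3 colors, so χ(G) = 3.
A valid 3-coloring: color 1: [2, 4, 5, 6, 8, 11, 16]; color 2: [7, 9, 10, 12, 13, 14, 15]; color 3: [3].

χ(G) = 3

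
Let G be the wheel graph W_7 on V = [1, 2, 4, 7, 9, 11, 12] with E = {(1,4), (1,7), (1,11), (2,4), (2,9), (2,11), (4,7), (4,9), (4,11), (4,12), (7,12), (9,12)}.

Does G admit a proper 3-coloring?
Yes, G is 3-colorable

A valid 3-coloring: color 1: [4]; color 2: [7, 9, 11]; color 3: [1, 2, 12].
(χ(G) = 3 ≤ 3.)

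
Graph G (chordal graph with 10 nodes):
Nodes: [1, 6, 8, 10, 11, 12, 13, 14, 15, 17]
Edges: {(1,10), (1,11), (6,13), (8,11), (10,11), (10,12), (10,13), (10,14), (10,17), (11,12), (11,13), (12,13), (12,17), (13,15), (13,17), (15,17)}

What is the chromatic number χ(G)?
χ(G) = 4

Clique number ω(G) = 4 (lower bound: χ ≥ ω).
The clique on [10, 12, 13, 17] has size 4, forcing χ ≥ 4, and the coloring below uses 4 colors, so χ(G) = 4.
A valid 4-coloring: color 1: [6, 8, 10, 15]; color 2: [1, 13, 14]; color 3: [11, 17]; color 4: [12].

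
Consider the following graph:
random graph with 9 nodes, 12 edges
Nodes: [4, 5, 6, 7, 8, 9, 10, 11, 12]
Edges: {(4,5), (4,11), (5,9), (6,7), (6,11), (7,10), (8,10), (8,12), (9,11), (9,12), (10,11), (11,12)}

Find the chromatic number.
χ(G) = 3

Clique number ω(G) = 3 (lower bound: χ ≥ ω).
The clique on [9, 11, 12] has size 3, forcing χ ≥ 3, and the coloring below uses 3 colors, so χ(G) = 3.
A valid 3-coloring: color 1: [5, 7, 8, 11]; color 2: [4, 6, 10, 12]; color 3: [9].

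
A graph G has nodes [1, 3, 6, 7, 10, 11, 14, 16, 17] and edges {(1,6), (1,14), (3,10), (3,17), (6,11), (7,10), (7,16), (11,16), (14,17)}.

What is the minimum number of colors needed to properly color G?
Clique number ω(G) = 2 (lower bound: χ ≥ ω).
Odd cycle [16, 11, 6, 1, 14, 17, 3, 10, 7] needs 3 colors (χ ≥ 3).
The coloring below uses 3 colors, so χ(G) = 3.
A valid 3-coloring: color 1: [6, 10, 16, 17]; color 2: [1, 3, 7, 11]; color 3: [14].

χ(G) = 3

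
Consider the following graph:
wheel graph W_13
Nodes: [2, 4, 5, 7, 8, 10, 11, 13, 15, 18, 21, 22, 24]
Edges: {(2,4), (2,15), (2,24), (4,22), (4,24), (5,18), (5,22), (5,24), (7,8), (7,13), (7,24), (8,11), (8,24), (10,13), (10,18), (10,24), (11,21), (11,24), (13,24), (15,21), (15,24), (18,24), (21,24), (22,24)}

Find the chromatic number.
Clique number ω(G) = 3 (lower bound: χ ≥ ω).
The clique on [2, 4, 24] has size 3, forcing χ ≥ 3, and the coloring below uses 3 colors, so χ(G) = 3.
A valid 3-coloring: color 1: [24]; color 2: [4, 5, 7, 10, 11, 15]; color 3: [2, 8, 13, 18, 21, 22].

χ(G) = 3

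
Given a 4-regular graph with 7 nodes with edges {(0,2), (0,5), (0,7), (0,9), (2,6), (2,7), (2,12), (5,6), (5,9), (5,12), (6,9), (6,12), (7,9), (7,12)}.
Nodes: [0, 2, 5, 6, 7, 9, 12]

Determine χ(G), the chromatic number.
χ(G) = 4

Clique number ω(G) = 3 (lower bound: χ ≥ ω).
Suppose a proper 3-coloring c exists. The clique [0, 2, 7] takes 3 distinct colors; by symmetry let c(0) = 1, c(2) = 2, c(7) = 3.
- Vertex 9: neighbors [0, 7] already have colors [1, 3] ⇒ c(9) = 2.
- Vertex 5: neighbors [0, 9] already have colors [1, 2] ⇒ c(5) = 3.
- Vertex 6: neighbors [2, 5] already have colors [2, 3] ⇒ c(6) = 1.
- Vertex 12: neighbors [6, 2, 5] already have colors [1, 2, 3] — all 3 colors blocked. Contradiction.
The forced assignments end in a contradiction, so G has no proper 3-coloring (χ ≥ 4).
The coloring below uses 4 colors, so χ(G) = 4.
A valid 4-coloring: color 1: [0, 12]; color 2: [2, 9]; color 3: [6, 7]; color 4: [5].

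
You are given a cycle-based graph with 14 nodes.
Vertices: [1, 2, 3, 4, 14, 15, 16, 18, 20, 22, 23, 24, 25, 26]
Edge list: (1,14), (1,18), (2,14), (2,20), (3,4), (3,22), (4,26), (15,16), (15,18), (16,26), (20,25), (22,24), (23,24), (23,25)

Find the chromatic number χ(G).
χ(G) = 2

Clique number ω(G) = 2 (lower bound: χ ≥ ω).
The graph is bipartite (no odd cycle), so 2 colors suffice: χ(G) = 2.
A valid 2-coloring: color 1: [1, 2, 3, 15, 24, 25, 26]; color 2: [4, 14, 16, 18, 20, 22, 23].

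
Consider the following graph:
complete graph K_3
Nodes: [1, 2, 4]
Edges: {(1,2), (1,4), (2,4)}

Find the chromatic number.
χ(G) = 3

Clique number ω(G) = 3 (lower bound: χ ≥ ω).
The clique on [1, 2, 4] has size 3, forcing χ ≥ 3, and the coloring below uses 3 colors, so χ(G) = 3.
A valid 3-coloring: color 1: [4]; color 2: [1]; color 3: [2].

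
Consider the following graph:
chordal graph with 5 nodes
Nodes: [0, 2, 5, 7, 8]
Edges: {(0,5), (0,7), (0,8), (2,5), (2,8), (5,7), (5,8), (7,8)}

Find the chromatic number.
χ(G) = 4

Clique number ω(G) = 4 (lower bound: χ ≥ ω).
The clique on [0, 5, 7, 8] has size 4, forcing χ ≥ 4, and the coloring below uses 4 colors, so χ(G) = 4.
A valid 4-coloring: color 1: [8]; color 2: [5]; color 3: [2, 7]; color 4: [0].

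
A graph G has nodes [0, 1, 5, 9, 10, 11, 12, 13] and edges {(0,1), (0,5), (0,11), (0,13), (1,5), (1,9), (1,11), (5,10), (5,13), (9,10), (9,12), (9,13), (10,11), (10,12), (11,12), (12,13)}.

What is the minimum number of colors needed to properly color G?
Clique number ω(G) = 3 (lower bound: χ ≥ ω).
The clique on [0, 1, 11] has size 3, forcing χ ≥ 3, and the coloring below uses 3 colors, so χ(G) = 3.
A valid 3-coloring: color 1: [1, 10, 13]; color 2: [0, 12]; color 3: [5, 9, 11].

χ(G) = 3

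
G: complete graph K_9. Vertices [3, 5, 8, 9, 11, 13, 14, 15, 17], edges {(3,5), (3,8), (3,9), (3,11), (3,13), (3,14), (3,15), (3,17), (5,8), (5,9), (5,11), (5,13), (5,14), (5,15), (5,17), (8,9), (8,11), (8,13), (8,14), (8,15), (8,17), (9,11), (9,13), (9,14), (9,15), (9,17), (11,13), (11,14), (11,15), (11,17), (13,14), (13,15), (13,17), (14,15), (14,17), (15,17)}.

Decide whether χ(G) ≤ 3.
The clique on vertices [3, 5, 8, 9, 11, 13, 14, 15, 17] has size 9 > 3, so it alone needs 9 colors.

No, G is not 3-colorable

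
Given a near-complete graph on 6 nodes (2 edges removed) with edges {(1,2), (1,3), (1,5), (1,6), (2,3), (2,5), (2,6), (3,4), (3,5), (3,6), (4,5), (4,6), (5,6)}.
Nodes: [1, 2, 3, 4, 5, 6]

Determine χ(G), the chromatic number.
χ(G) = 5

Clique number ω(G) = 5 (lower bound: χ ≥ ω).
The clique on [1, 2, 3, 5, 6] has size 5, forcing χ ≥ 5, and the coloring below uses 5 colors, so χ(G) = 5.
A valid 5-coloring: color 1: [6]; color 2: [5]; color 3: [3]; color 4: [1, 4]; color 5: [2].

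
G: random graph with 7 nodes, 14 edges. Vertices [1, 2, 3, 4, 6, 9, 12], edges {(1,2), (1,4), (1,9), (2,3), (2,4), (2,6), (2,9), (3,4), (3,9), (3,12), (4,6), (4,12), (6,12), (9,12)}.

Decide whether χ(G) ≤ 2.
No, G is not 2-colorable

The clique on vertices [1, 2, 9] has size 3 > 2, so it alone needs 3 colors.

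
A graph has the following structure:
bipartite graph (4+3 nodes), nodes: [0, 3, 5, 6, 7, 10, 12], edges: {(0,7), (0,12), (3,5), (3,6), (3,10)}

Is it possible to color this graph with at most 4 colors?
A valid 4-coloring: color 1: [0, 3]; color 2: [5, 6, 7, 10, 12].
(χ(G) = 2 ≤ 4.)

Yes, G is 4-colorable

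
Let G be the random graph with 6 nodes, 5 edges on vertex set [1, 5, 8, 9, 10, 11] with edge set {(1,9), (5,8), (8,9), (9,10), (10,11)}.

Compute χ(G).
Clique number ω(G) = 2 (lower bound: χ ≥ ω).
The graph is bipartite (no odd cycle), so 2 colors suffice: χ(G) = 2.
A valid 2-coloring: color 1: [5, 9, 11]; color 2: [1, 8, 10].

χ(G) = 2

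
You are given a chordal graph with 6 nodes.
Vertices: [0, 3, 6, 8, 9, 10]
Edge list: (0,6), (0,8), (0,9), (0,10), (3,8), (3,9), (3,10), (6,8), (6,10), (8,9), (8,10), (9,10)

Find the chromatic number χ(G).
Clique number ω(G) = 4 (lower bound: χ ≥ ω).
The clique on [0, 8, 9, 10] has size 4, forcing χ ≥ 4, and the coloring below uses 4 colors, so χ(G) = 4.
A valid 4-coloring: color 1: [10]; color 2: [8]; color 3: [6, 9]; color 4: [0, 3].

χ(G) = 4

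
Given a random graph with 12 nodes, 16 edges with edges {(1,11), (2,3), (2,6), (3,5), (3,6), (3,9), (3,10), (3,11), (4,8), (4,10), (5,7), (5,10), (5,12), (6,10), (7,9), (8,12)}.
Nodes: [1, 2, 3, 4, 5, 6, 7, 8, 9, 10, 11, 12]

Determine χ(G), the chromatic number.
χ(G) = 3

Clique number ω(G) = 3 (lower bound: χ ≥ ω).
The clique on [3, 5, 10] has size 3, forcing χ ≥ 3, and the coloring below uses 3 colors, so χ(G) = 3.
A valid 3-coloring: color 1: [1, 3, 4, 7, 12]; color 2: [2, 8, 9, 10, 11]; color 3: [5, 6].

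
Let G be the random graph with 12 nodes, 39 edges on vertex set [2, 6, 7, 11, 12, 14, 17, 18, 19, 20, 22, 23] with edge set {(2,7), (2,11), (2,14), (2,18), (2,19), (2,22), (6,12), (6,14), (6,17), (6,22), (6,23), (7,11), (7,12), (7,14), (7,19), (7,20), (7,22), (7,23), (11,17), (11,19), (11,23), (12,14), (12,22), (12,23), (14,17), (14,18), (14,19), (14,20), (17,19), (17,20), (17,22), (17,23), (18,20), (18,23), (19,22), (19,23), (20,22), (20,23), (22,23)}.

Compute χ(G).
χ(G) = 5

Clique number ω(G) = 4 (lower bound: χ ≥ ω).
Odd cycle [6, 12, 7, 19, 17] needs 3 colors (χ ≥ 3).
Vertex 22 is adjacent to every vertex of [6, 7, 12, 17, 19], which already need 3 colors among themselves, so 22 needs a new color (χ ≥ 4).
Vertex 23 is adjacent to every vertex of [6, 7, 12, 17, 19, 22], which already need 4 colors among themselves, so 23 needs a new color (χ ≥ 5).
The coloring below uses 5 colors, so χ(G) = 5.
A valid 5-coloring: color 1: [2, 23]; color 2: [11, 14, 22]; color 3: [7, 17, 18]; color 4: [6, 19, 20]; color 5: [12].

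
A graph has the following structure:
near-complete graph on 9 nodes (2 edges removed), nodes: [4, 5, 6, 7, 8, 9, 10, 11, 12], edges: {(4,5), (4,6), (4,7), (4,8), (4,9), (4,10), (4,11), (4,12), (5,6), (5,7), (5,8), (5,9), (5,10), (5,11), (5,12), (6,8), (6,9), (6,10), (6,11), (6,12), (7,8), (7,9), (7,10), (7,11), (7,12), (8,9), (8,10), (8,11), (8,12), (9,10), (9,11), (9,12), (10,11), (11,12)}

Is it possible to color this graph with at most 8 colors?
A valid 8-coloring: color 1: [9]; color 2: [8]; color 3: [11]; color 4: [5]; color 5: [4]; color 6: [6, 7]; color 7: [10, 12].
(χ(G) = 7 ≤ 8.)

Yes, G is 8-colorable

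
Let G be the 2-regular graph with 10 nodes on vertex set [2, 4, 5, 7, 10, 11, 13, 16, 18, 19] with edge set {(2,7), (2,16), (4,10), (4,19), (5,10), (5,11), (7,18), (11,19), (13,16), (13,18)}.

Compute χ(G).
Clique number ω(G) = 2 (lower bound: χ ≥ ω).
Odd cycle [18, 7, 2, 16, 13] needs 3 colors (χ ≥ 3).
The coloring below uses 3 colors, so χ(G) = 3.
A valid 3-coloring: color 1: [4, 5, 7, 16]; color 2: [2, 10, 13, 19]; color 3: [11, 18].

χ(G) = 3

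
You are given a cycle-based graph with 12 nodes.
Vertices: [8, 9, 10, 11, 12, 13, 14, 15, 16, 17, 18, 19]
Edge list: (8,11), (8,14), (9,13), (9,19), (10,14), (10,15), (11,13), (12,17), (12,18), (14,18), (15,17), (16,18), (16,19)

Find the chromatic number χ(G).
Clique number ω(G) = 2 (lower bound: χ ≥ ω).
The graph is bipartite (no odd cycle), so 2 colors suffice: χ(G) = 2.
A valid 2-coloring: color 1: [8, 10, 13, 17, 18, 19]; color 2: [9, 11, 12, 14, 15, 16].

χ(G) = 2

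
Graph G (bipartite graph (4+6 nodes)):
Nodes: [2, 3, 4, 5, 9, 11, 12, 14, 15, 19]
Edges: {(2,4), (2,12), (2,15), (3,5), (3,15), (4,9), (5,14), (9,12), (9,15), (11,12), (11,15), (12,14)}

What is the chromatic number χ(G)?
χ(G) = 2

Clique number ω(G) = 2 (lower bound: χ ≥ ω).
The graph is bipartite (no odd cycle), so 2 colors suffice: χ(G) = 2.
A valid 2-coloring: color 1: [4, 5, 12, 15, 19]; color 2: [2, 3, 9, 11, 14].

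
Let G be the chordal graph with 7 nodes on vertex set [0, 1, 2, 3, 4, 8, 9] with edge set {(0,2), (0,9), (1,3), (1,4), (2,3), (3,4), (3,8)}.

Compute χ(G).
χ(G) = 3

Clique number ω(G) = 3 (lower bound: χ ≥ ω).
The clique on [1, 3, 4] has size 3, forcing χ ≥ 3, and the coloring below uses 3 colors, so χ(G) = 3.
A valid 3-coloring: color 1: [0, 3]; color 2: [2, 4, 8, 9]; color 3: [1].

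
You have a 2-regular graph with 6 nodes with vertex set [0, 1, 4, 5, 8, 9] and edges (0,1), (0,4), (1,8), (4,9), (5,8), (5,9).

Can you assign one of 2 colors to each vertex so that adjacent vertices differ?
A valid 2-coloring: color 1: [0, 8, 9]; color 2: [1, 4, 5].
(χ(G) = 2 ≤ 2.)

Yes, G is 2-colorable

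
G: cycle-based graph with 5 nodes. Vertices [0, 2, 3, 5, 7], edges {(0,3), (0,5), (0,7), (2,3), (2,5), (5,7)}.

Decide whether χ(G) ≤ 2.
The clique on vertices [0, 5, 7] has size 3 > 2, so it alone needs 3 colors.

No, G is not 2-colorable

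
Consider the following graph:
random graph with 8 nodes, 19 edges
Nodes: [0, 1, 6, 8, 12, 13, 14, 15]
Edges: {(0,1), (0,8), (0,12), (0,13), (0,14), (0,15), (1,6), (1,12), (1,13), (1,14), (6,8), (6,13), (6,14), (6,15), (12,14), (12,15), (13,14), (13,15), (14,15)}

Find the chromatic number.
Clique number ω(G) = 4 (lower bound: χ ≥ ω).
The clique on [0, 1, 12, 14] has size 4, forcing χ ≥ 4, and the coloring below uses 4 colors, so χ(G) = 4.
A valid 4-coloring: color 1: [8, 14]; color 2: [0, 6]; color 3: [12, 13]; color 4: [1, 15].

χ(G) = 4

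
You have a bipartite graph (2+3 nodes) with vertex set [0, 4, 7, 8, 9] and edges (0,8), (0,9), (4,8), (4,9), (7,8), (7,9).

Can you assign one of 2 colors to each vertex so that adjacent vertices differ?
A valid 2-coloring: color 1: [8, 9]; color 2: [0, 4, 7].
(χ(G) = 2 ≤ 2.)

Yes, G is 2-colorable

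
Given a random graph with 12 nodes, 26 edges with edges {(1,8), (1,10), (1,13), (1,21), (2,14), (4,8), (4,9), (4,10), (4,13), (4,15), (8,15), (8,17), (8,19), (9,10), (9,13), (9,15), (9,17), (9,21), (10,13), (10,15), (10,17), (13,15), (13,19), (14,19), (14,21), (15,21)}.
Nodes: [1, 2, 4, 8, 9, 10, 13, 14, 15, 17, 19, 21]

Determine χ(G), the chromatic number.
Clique number ω(G) = 5 (lower bound: χ ≥ ω).
The clique on [4, 9, 10, 13, 15] has size 5, forcing χ ≥ 5, and the coloring below uses 5 colors, so χ(G) = 5.
A valid 5-coloring: color 1: [2, 8, 13, 21]; color 2: [10, 14]; color 3: [1, 15, 17, 19]; color 4: [9]; color 5: [4].

χ(G) = 5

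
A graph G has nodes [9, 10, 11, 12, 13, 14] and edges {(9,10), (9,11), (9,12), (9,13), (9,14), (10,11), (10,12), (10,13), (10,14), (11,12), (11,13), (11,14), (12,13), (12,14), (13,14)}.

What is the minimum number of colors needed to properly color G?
Clique number ω(G) = 6 (lower bound: χ ≥ ω).
The clique on [9, 10, 11, 12, 13, 14] has size 6, forcing χ ≥ 6, and the coloring below uses 6 colors, so χ(G) = 6.
A valid 6-coloring: color 1: [11]; color 2: [14]; color 3: [9]; color 4: [10]; color 5: [13]; color 6: [12].

χ(G) = 6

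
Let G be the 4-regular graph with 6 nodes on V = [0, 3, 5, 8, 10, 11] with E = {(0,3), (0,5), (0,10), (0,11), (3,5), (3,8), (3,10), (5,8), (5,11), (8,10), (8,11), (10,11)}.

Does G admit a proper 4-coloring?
Yes, G is 4-colorable

A valid 4-coloring: color 1: [0, 8]; color 2: [3, 11]; color 3: [5, 10].
(χ(G) = 3 ≤ 4.)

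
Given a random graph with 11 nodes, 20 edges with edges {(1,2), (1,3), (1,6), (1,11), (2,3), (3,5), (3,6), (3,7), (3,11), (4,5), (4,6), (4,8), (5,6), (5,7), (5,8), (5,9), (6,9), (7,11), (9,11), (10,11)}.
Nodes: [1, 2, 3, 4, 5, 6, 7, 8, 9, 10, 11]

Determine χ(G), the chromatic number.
χ(G) = 4

Clique number ω(G) = 3 (lower bound: χ ≥ ω).
Odd cycle [6, 1, 11, 7, 5] needs 3 colors (χ ≥ 3).
Vertex 3 is adjacent to every vertex of [1, 5, 6, 7, 11], which already need 3 colors among themselves, so 3 needs a new color (χ ≥ 4).
The coloring below uses 4 colors, so χ(G) = 4.
A valid 4-coloring: color 1: [3, 4, 9, 10]; color 2: [1, 5]; color 3: [2, 6, 8, 11]; color 4: [7].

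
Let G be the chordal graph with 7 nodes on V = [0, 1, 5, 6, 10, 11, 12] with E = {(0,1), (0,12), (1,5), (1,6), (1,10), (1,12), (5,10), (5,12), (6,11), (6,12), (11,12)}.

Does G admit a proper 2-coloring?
The clique on vertices [1, 5, 10] has size 3 > 2, so it alone needs 3 colors.

No, G is not 2-colorable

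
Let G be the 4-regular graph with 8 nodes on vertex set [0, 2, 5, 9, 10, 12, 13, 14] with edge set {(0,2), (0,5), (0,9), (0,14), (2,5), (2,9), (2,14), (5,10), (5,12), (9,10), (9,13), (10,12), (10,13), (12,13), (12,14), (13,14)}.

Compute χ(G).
χ(G) = 4

Clique number ω(G) = 3 (lower bound: χ ≥ ω).
Suppose a proper 3-coloring c exists. The clique [0, 2, 5] takes 3 distinct colors; by symmetry let c(0) = 1, c(2) = 2, c(5) = 3.
- Vertex 9: neighbors [0, 2] already have colors [1, 2] ⇒ c(9) = 3.
- Vertex 14: neighbors [0, 2] already have colors [1, 2] ⇒ c(14) = 3.
- Vertex 10: neighbors [5] already have colors [3]; try each remaining color.
- Case c(10) = 1:
  - Vertex 12: neighbors [10, 5] already have colors [1, 3] ⇒ c(12) = 2.
  - Vertex 13: neighbors [10, 12, 9] already have colors [1, 2, 3] — all 3 colors blocked. Contradiction.
- Case c(10) = 2:
  - Vertex 12: neighbors [10, 5] already have colors [2, 3] ⇒ c(12) = 1.
  - Vertex 13: neighbors [12, 10, 9] already have colors [1, 2, 3] — all 3 colors blocked. Contradiction.
Every case ends in a contradiction, so G has no proper 3-coloring (χ ≥ 4).
The coloring below uses 4 colors, so χ(G) = 4.
A valid 4-coloring: color 1: [2, 13]; color 2: [5, 9, 14]; color 3: [0, 12]; color 4: [10].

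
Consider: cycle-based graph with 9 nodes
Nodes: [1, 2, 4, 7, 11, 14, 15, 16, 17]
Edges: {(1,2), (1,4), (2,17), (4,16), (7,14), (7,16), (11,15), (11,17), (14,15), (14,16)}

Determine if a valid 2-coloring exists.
No, G is not 2-colorable

The clique on vertices [7, 14, 16] has size 3 > 2, so it alone needs 3 colors.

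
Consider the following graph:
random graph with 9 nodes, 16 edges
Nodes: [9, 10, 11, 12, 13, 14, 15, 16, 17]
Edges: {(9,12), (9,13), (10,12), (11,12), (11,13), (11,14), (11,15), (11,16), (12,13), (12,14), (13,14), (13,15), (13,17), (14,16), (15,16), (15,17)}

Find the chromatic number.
χ(G) = 4

Clique number ω(G) = 4 (lower bound: χ ≥ ω).
The clique on [11, 12, 13, 14] has size 4, forcing χ ≥ 4, and the coloring below uses 4 colors, so χ(G) = 4.
A valid 4-coloring: color 1: [10, 13, 16]; color 2: [9, 11, 17]; color 3: [12, 15]; color 4: [14].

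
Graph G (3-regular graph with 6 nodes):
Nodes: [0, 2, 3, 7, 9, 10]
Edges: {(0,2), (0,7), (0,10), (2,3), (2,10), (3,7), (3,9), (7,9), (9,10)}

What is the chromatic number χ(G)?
Clique number ω(G) = 3 (lower bound: χ ≥ ω).
The clique on [0, 2, 10] has size 3, forcing χ ≥ 3, and the coloring below uses 3 colors, so χ(G) = 3.
A valid 3-coloring: color 1: [2, 7]; color 2: [3, 10]; color 3: [0, 9].

χ(G) = 3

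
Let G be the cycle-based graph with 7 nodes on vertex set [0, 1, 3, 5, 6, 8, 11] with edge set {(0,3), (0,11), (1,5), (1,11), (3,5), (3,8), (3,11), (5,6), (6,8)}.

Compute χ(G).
χ(G) = 3

Clique number ω(G) = 3 (lower bound: χ ≥ ω).
The clique on [0, 3, 11] has size 3, forcing χ ≥ 3, and the coloring below uses 3 colors, so χ(G) = 3.
A valid 3-coloring: color 1: [1, 3, 6]; color 2: [5, 8, 11]; color 3: [0].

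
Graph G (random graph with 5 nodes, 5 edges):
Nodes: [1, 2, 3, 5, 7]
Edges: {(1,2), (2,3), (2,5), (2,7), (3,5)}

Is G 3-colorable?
A valid 3-coloring: color 1: [2]; color 2: [1, 3, 7]; color 3: [5].
(χ(G) = 3 ≤ 3.)

Yes, G is 3-colorable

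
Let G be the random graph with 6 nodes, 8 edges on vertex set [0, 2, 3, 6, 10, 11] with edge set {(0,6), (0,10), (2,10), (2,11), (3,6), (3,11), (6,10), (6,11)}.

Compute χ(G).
Clique number ω(G) = 3 (lower bound: χ ≥ ω).
The clique on [0, 6, 10] has size 3, forcing χ ≥ 3, and the coloring below uses 3 colors, so χ(G) = 3.
A valid 3-coloring: color 1: [2, 6]; color 2: [10, 11]; color 3: [0, 3].

χ(G) = 3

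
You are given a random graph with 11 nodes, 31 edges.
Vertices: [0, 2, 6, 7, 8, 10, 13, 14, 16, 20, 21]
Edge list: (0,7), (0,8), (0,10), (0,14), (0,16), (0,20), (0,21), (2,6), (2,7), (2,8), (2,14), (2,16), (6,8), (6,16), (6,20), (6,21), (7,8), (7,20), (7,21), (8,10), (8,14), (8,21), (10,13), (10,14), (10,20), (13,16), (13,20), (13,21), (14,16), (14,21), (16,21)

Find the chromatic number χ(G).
Clique number ω(G) = 4 (lower bound: χ ≥ ω).
The clique on [0, 8, 10, 14] has size 4, forcing χ ≥ 4, and the coloring below uses 4 colors, so χ(G) = 4.
A valid 4-coloring: color 1: [2, 10, 21]; color 2: [8, 16, 20]; color 3: [0, 6, 13]; color 4: [7, 14].

χ(G) = 4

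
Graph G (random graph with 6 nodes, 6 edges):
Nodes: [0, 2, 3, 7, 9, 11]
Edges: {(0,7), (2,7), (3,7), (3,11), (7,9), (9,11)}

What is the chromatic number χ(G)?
Clique number ω(G) = 2 (lower bound: χ ≥ ω).
The graph is bipartite (no odd cycle), so 2 colors suffice: χ(G) = 2.
A valid 2-coloring: color 1: [7, 11]; color 2: [0, 2, 3, 9].

χ(G) = 2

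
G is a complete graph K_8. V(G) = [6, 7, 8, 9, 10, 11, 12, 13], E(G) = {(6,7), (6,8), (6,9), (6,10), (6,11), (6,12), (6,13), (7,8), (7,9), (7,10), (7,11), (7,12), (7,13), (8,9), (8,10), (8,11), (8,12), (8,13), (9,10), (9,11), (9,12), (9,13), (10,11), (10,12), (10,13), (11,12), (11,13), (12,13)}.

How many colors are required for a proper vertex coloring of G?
χ(G) = 8

Clique number ω(G) = 8 (lower bound: χ ≥ ω).
The clique on [6, 7, 8, 9, 10, 11, 12, 13] has size 8, forcing χ ≥ 8, and the coloring below uses 8 colors, so χ(G) = 8.
A valid 8-coloring: color 1: [10]; color 2: [6]; color 3: [9]; color 4: [13]; color 5: [8]; color 6: [7]; color 7: [12]; color 8: [11].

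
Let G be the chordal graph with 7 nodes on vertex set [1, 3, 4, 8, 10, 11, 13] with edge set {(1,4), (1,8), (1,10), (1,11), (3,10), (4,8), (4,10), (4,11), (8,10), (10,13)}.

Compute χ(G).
χ(G) = 4

Clique number ω(G) = 4 (lower bound: χ ≥ ω).
The clique on [1, 4, 8, 10] has size 4, forcing χ ≥ 4, and the coloring below uses 4 colors, so χ(G) = 4.
A valid 4-coloring: color 1: [10, 11]; color 2: [3, 4, 13]; color 3: [1]; color 4: [8].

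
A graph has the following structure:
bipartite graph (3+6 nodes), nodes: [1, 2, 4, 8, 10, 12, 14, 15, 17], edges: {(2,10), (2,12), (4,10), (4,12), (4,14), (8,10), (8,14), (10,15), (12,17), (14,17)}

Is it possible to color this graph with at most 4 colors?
A valid 4-coloring: color 1: [1, 10, 12, 14]; color 2: [2, 4, 8, 15, 17].
(χ(G) = 2 ≤ 4.)

Yes, G is 4-colorable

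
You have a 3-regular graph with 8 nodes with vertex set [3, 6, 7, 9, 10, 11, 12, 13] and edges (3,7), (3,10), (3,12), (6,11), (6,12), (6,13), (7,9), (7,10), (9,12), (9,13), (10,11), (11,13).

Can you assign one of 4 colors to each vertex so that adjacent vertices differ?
Yes, G is 4-colorable

A valid 4-coloring: color 1: [7, 11, 12]; color 2: [3, 6, 9]; color 3: [10, 13].
(χ(G) = 3 ≤ 4.)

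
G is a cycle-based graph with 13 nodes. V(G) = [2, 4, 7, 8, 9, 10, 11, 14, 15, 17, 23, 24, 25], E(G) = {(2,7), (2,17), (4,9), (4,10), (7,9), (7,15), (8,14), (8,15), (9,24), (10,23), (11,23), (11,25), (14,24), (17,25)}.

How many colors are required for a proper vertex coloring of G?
χ(G) = 3

Clique number ω(G) = 2 (lower bound: χ ≥ ω).
Odd cycle [17, 25, 11, 23, 10, 4, 9, 7, 2] needs 3 colors (χ ≥ 3).
The coloring below uses 3 colors, so χ(G) = 3.
A valid 3-coloring: color 1: [4, 7, 8, 23, 24, 25]; color 2: [9, 10, 11, 14, 15, 17]; color 3: [2].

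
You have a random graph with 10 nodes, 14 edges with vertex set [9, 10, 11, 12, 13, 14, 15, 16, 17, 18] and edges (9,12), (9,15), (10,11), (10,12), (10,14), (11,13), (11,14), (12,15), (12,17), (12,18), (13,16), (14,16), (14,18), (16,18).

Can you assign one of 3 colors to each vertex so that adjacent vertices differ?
Yes, G is 3-colorable

A valid 3-coloring: color 1: [12, 13, 14]; color 2: [9, 10, 16, 17]; color 3: [11, 15, 18].
(χ(G) = 3 ≤ 3.)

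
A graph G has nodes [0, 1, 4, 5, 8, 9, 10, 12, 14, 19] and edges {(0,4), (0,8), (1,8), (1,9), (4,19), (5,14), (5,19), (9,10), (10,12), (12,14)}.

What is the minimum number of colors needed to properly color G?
Clique number ω(G) = 2 (lower bound: χ ≥ ω).
The graph is bipartite (no odd cycle), so 2 colors suffice: χ(G) = 2.
A valid 2-coloring: color 1: [4, 5, 8, 9, 12]; color 2: [0, 1, 10, 14, 19].

χ(G) = 2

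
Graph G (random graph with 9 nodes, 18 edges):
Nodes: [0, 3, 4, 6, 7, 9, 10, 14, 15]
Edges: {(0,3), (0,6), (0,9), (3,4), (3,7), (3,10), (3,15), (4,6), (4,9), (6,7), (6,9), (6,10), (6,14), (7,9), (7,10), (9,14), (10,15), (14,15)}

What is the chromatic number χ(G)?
Clique number ω(G) = 3 (lower bound: χ ≥ ω).
Suppose a proper 3-coloring c exists. The clique [0, 6, 9] takes 3 distinct colors; by symmetry let c(0) = 1, c(6) = 2, c(9) = 3.
- Vertex 7: neighbors [6, 9] already have colors [2, 3] ⇒ c(7) = 1.
- Vertex 10: neighbors [7, 6] already have colors [1, 2] ⇒ c(10) = 3.
- Vertex 3: neighbors [0, 10] already have colors [1, 3] ⇒ c(3) = 2.
- Vertex 14: neighbors [6, 9] already have colors [2, 3] ⇒ c(14) = 1.
- Vertex 15: neighbors [14, 3, 10] already have colors [1, 2, 3] — all 3 colors blocked. Contradiction.
The forced assignments end in a contradiction, so G has no proper 3-coloring (χ ≥ 4).
The coloring below uses 4 colors, so χ(G) = 4.
A valid 4-coloring: color 1: [3, 6]; color 2: [9, 10]; color 3: [0, 4, 7, 15]; color 4: [14].

χ(G) = 4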